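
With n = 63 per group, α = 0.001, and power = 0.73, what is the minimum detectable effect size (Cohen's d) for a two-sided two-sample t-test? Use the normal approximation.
d ≈ 0.70

Minimum detectable effect (two-sample t-test, normal approximation):
d = (z_{α/2} + z_β) / √(n/2)
d = (3.291 + 0.613) / √(63/2)
d = 3.903 / 5.612
d ≈ 0.70

By Cohen's convention (0.2 small / 0.5 medium / 0.8 large): medium effect.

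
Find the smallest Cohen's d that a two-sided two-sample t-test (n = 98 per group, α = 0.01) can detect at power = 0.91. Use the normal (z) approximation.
d ≈ 0.56

Minimum detectable effect (two-sample t-test, normal approximation):
d = (z_{α/2} + z_β) / √(n/2)
d = (2.576 + 1.341) / √(98/2)
d = 3.917 / 7.000
d ≈ 0.56

By Cohen's convention (0.2 small / 0.5 medium / 0.8 large): medium effect.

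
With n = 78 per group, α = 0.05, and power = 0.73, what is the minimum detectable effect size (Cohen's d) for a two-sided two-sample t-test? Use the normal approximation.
d ≈ 0.41

Minimum detectable effect (two-sample t-test, normal approximation):
d = (z_{α/2} + z_β) / √(n/2)
d = (1.960 + 0.613) / √(78/2)
d = 2.573 / 6.245
d ≈ 0.41

By Cohen's convention (0.2 small / 0.5 medium / 0.8 large): small effect.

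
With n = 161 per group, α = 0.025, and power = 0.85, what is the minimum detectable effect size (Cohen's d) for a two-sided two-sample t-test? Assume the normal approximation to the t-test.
d ≈ 0.37

Minimum detectable effect (two-sample t-test, normal approximation):
d = (z_{α/2} + z_β) / √(n/2)
d = (2.241 + 1.036) / √(161/2)
d = 3.278 / 8.972
d ≈ 0.37

By Cohen's convention (0.2 small / 0.5 medium / 0.8 large): small effect.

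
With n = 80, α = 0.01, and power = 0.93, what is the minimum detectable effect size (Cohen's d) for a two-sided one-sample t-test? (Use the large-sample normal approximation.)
d ≈ 0.45

Minimum detectable effect (one-sample t-test, normal approximation):
d = (z_{α/2} + z_β) / √n
d = (2.576 + 1.476) / √80
d = 4.052 / 8.944
d ≈ 0.45

By Cohen's convention (0.2 small / 0.5 medium / 0.8 large): small effect.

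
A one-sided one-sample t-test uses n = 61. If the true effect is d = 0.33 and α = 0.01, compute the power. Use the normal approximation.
Power ≈ 0.60

Power calculation (one-sample t-test, normal approximation):
z_β = d · √n - z_α
z_β = 0.33 · √61 - 2.326
z_β = 0.33 · 7.810 - 2.326
z_β = 0.251

Power = Φ(z_β) = Φ(0.251) ≈ 0.599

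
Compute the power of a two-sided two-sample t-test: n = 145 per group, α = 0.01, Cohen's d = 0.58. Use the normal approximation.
Power ≈ 0.99

Power calculation (two-sample t-test, normal approximation):
z_β = d · √(n/2) - z_{α/2}
z_β = 0.58 · √(145/2) - 2.576
z_β = 0.58 · 8.515 - 2.576
z_β = 2.363

Power = Φ(z_β) = Φ(2.363) ≈ 0.991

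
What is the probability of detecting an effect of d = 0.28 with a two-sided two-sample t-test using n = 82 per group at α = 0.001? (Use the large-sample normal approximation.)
Power ≈ 0.07

Power calculation (two-sample t-test, normal approximation):
z_β = d · √(n/2) - z_{α/2}
z_β = 0.28 · √(82/2) - 3.291
z_β = 0.28 · 6.403 - 3.291
z_β = -1.498

Power = Φ(z_β) = Φ(-1.498) ≈ 0.067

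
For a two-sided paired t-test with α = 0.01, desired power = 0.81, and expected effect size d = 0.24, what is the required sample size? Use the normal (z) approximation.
n = 208 pairs

Sample size formula (paired t-test, normal approximation):
n = ((z_{α/2} + z_β) / d)²

z_{α/2} = 2.576 (for α = 0.01, two-sided)
z_β = 0.878 (for power = 0.81)
d = 0.24

n = ((2.576 + 0.878) / 0.24)²
n = (14.392)²
n ≈ 207.13
Round up to the next whole number: n = 208 pairs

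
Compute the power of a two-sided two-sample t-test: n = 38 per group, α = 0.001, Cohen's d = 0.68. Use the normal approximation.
Power ≈ 0.37

Power calculation (two-sample t-test, normal approximation):
z_β = d · √(n/2) - z_{α/2}
z_β = 0.68 · √(38/2) - 3.291
z_β = 0.68 · 4.359 - 3.291
z_β = -0.326

Power = Φ(z_β) = Φ(-0.326) ≈ 0.372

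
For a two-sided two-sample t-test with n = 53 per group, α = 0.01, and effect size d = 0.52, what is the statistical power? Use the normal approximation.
Power ≈ 0.54

Power calculation (two-sample t-test, normal approximation):
z_β = d · √(n/2) - z_{α/2}
z_β = 0.52 · √(53/2) - 2.576
z_β = 0.52 · 5.148 - 2.576
z_β = 0.101

Power = Φ(z_β) = Φ(0.101) ≈ 0.540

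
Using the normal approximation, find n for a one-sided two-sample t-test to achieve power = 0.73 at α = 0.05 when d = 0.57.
n = 32 per group

Sample size formula (two-sample t-test, normal approximation):
n = 2 · ((z_α + z_β) / d)²

z_α = 1.645 (for α = 0.05, one-sided)
z_β = 0.613 (for power = 0.73)
d = 0.57

n = 2 · ((1.645 + 0.613) / 0.57)²
n = 2 · (3.961)²
n ≈ 31.38
Round up to the next whole number: n = 32 per group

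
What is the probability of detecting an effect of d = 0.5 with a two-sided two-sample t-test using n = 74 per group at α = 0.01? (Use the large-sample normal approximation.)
Power ≈ 0.68

Power calculation (two-sample t-test, normal approximation):
z_β = d · √(n/2) - z_{α/2}
z_β = 0.5 · √(74/2) - 2.576
z_β = 0.5 · 6.083 - 2.576
z_β = 0.466

Power = Φ(z_β) = Φ(0.466) ≈ 0.679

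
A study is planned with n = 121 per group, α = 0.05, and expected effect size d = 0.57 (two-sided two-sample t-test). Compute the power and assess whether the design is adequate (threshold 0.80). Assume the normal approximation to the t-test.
Power ≈ 0.99; the study is adequately powered (power ≥ 0.80)

Power calculation (two-sample t-test, normal approximation):
z_β = d · √(n/2) - z_{α/2}
z_β = 0.57 · √(121/2) - 1.960
z_β = 0.57 · 7.778 - 1.960
z_β = 2.474

Power = Φ(z_β) = Φ(2.474) ≈ 0.993

Effect size d = 0.57 is medium by Cohen's convention (0.2/0.5/0.8).

Threshold: power ≥ 0.80 is conventionally adequate.
Power ≈ 0.99 → the study is adequately powered (power ≥ 0.80).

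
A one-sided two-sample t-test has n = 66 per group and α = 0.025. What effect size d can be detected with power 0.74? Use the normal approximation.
d ≈ 0.45

Minimum detectable effect (two-sample t-test, normal approximation):
d = (z_α + z_β) / √(n/2)
d = (1.960 + 0.643) / √(66/2)
d = 2.603 / 5.745
d ≈ 0.45

By Cohen's convention (0.2 small / 0.5 medium / 0.8 large): small effect.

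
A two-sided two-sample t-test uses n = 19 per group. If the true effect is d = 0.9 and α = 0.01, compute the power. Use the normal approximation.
Power ≈ 0.58

Power calculation (two-sample t-test, normal approximation):
z_β = d · √(n/2) - z_{α/2}
z_β = 0.9 · √(19/2) - 2.576
z_β = 0.9 · 3.082 - 2.576
z_β = 0.198

Power = Φ(z_β) = Φ(0.198) ≈ 0.579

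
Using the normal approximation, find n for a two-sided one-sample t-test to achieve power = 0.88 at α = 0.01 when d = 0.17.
n = 487

Sample size formula (one-sample t-test, normal approximation):
n = ((z_{α/2} + z_β) / d)²

z_{α/2} = 2.576 (for α = 0.01, two-sided)
z_β = 1.175 (for power = 0.88)
d = 0.17

n = ((2.576 + 1.175) / 0.17)²
n = (22.065)²
n ≈ 486.86
Round up to the next whole number: n = 487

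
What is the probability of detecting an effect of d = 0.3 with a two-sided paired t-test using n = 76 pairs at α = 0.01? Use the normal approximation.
Power ≈ 0.52

Power calculation (paired t-test, normal approximation):
z_β = d · √n - z_{α/2}
z_β = 0.3 · √76 - 2.576
z_β = 0.3 · 8.718 - 2.576
z_β = 0.040

Power = Φ(z_β) = Φ(0.040) ≈ 0.516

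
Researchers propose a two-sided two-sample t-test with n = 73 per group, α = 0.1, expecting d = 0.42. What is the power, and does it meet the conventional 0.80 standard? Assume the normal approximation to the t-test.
Power ≈ 0.81; the study is adequately powered (power ≥ 0.80)

Power calculation (two-sample t-test, normal approximation):
z_β = d · √(n/2) - z_{α/2}
z_β = 0.42 · √(73/2) - 1.645
z_β = 0.42 · 6.042 - 1.645
z_β = 0.893

Power = Φ(z_β) = Φ(0.893) ≈ 0.814

Effect size d = 0.42 is small by Cohen's convention (0.2/0.5/0.8).

Threshold: power ≥ 0.80 is conventionally adequate.
Power ≈ 0.81 → the study is adequately powered (power ≥ 0.80).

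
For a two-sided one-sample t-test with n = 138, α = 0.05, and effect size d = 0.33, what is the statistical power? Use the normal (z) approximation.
Power ≈ 0.97

Power calculation (one-sample t-test, normal approximation):
z_β = d · √n - z_{α/2}
z_β = 0.33 · √138 - 1.960
z_β = 0.33 · 11.747 - 1.960
z_β = 1.917

Power = Φ(z_β) = Φ(1.917) ≈ 0.972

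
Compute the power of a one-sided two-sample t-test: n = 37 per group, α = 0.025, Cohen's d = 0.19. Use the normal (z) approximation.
Power ≈ 0.13

Power calculation (two-sample t-test, normal approximation):
z_β = d · √(n/2) - z_α
z_β = 0.19 · √(37/2) - 1.960
z_β = 0.19 · 4.301 - 1.960
z_β = -1.143

Power = Φ(z_β) = Φ(-1.143) ≈ 0.127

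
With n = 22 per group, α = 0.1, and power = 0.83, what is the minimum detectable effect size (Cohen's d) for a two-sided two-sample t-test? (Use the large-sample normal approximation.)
d ≈ 0.78

Minimum detectable effect (two-sample t-test, normal approximation):
d = (z_{α/2} + z_β) / √(n/2)
d = (1.645 + 0.954) / √(22/2)
d = 2.599 / 3.317
d ≈ 0.78

By Cohen's convention (0.2 small / 0.5 medium / 0.8 large): medium effect.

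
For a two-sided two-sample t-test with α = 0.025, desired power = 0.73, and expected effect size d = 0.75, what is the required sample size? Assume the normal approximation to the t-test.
n = 29 per group

Sample size formula (two-sample t-test, normal approximation):
n = 2 · ((z_{α/2} + z_β) / d)²

z_{α/2} = 2.241 (for α = 0.025, two-sided)
z_β = 0.613 (for power = 0.73)
d = 0.75

n = 2 · ((2.241 + 0.613) / 0.75)²
n = 2 · (3.805)²
n ≈ 28.96
Round up to the next whole number: n = 29 per group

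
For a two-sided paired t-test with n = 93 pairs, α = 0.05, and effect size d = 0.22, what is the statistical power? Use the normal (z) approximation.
Power ≈ 0.56

Power calculation (paired t-test, normal approximation):
z_β = d · √n - z_{α/2}
z_β = 0.22 · √93 - 1.960
z_β = 0.22 · 9.644 - 1.960
z_β = 0.162

Power = Φ(z_β) = Φ(0.162) ≈ 0.564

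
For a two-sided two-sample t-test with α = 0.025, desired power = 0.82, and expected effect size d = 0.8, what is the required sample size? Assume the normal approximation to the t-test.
n = 32 per group

Sample size formula (two-sample t-test, normal approximation):
n = 2 · ((z_{α/2} + z_β) / d)²

z_{α/2} = 2.241 (for α = 0.025, two-sided)
z_β = 0.915 (for power = 0.82)
d = 0.8

n = 2 · ((2.241 + 0.915) / 0.8)²
n = 2 · (3.945)²
n ≈ 31.13
Round up to the next whole number: n = 32 per group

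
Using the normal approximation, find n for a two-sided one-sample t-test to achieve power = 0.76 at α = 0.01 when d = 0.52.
n = 40

Sample size formula (one-sample t-test, normal approximation):
n = ((z_{α/2} + z_β) / d)²

z_{α/2} = 2.576 (for α = 0.01, two-sided)
z_β = 0.706 (for power = 0.76)
d = 0.52

n = ((2.576 + 0.706) / 0.52)²
n = (6.312)²
n ≈ 39.84
Round up to the next whole number: n = 40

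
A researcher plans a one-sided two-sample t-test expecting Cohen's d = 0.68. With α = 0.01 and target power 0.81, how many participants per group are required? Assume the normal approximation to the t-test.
n = 45 per group

Sample size formula (two-sample t-test, normal approximation):
n = 2 · ((z_α + z_β) / d)²

z_α = 2.326 (for α = 0.01, one-sided)
z_β = 0.878 (for power = 0.81)
d = 0.68

n = 2 · ((2.326 + 0.878) / 0.68)²
n = 2 · (4.712)²
n ≈ 44.41
Round up to the next whole number: n = 45 per group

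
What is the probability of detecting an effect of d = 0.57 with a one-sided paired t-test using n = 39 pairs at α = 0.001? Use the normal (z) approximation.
Power ≈ 0.68

Power calculation (paired t-test, normal approximation):
z_β = d · √n - z_α
z_β = 0.57 · √39 - 3.090
z_β = 0.57 · 6.245 - 3.090
z_β = 0.469

Power = Φ(z_β) = Φ(0.469) ≈ 0.681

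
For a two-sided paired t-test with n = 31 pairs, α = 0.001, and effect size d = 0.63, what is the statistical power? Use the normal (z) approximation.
Power ≈ 0.59

Power calculation (paired t-test, normal approximation):
z_β = d · √n - z_{α/2}
z_β = 0.63 · √31 - 3.291
z_β = 0.63 · 5.568 - 3.291
z_β = 0.217

Power = Φ(z_β) = Φ(0.217) ≈ 0.586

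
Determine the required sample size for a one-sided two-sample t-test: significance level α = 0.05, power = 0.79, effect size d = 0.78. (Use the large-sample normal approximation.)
n = 20 per group

Sample size formula (two-sample t-test, normal approximation):
n = 2 · ((z_α + z_β) / d)²

z_α = 1.645 (for α = 0.05, one-sided)
z_β = 0.806 (for power = 0.79)
d = 0.78

n = 2 · ((1.645 + 0.806) / 0.78)²
n = 2 · (3.142)²
n ≈ 19.74
Round up to the next whole number: n = 20 per group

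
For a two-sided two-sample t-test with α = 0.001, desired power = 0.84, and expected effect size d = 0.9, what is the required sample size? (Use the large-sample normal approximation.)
n = 46 per group

Sample size formula (two-sample t-test, normal approximation):
n = 2 · ((z_{α/2} + z_β) / d)²

z_{α/2} = 3.291 (for α = 0.001, two-sided)
z_β = 0.994 (for power = 0.84)
d = 0.9

n = 2 · ((3.291 + 0.994) / 0.9)²
n = 2 · (4.761)²
n ≈ 45.33
Round up to the next whole number: n = 46 per group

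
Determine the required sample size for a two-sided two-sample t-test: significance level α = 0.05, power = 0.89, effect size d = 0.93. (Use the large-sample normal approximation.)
n = 24 per group

Sample size formula (two-sample t-test, normal approximation):
n = 2 · ((z_{α/2} + z_β) / d)²

z_{α/2} = 1.960 (for α = 0.05, two-sided)
z_β = 1.227 (for power = 0.89)
d = 0.93

n = 2 · ((1.960 + 1.227) / 0.93)²
n = 2 · (3.427)²
n ≈ 23.49
Round up to the next whole number: n = 24 per group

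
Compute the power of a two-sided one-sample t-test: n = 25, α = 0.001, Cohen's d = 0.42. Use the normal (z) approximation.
Power ≈ 0.12

Power calculation (one-sample t-test, normal approximation):
z_β = d · √n - z_{α/2}
z_β = 0.42 · √25 - 3.291
z_β = 0.42 · 5.000 - 3.291
z_β = -1.191

Power = Φ(z_β) = Φ(-1.191) ≈ 0.117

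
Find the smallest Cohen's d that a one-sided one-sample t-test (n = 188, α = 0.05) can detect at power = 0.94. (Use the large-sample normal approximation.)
d ≈ 0.23

Minimum detectable effect (one-sample t-test, normal approximation):
d = (z_α + z_β) / √n
d = (1.645 + 1.555) / √188
d = 3.200 / 13.711
d ≈ 0.23

By Cohen's convention (0.2 small / 0.5 medium / 0.8 large): small effect.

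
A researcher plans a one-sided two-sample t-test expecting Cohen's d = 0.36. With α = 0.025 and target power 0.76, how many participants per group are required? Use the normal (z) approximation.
n = 110 per group

Sample size formula (two-sample t-test, normal approximation):
n = 2 · ((z_α + z_β) / d)²

z_α = 1.960 (for α = 0.025, one-sided)
z_β = 0.706 (for power = 0.76)
d = 0.36

n = 2 · ((1.960 + 0.706) / 0.36)²
n = 2 · (7.406)²
n ≈ 109.70
Round up to the next whole number: n = 110 per group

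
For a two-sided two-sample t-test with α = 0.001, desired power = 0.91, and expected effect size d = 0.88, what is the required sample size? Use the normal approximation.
n = 56 per group

Sample size formula (two-sample t-test, normal approximation):
n = 2 · ((z_{α/2} + z_β) / d)²

z_{α/2} = 3.291 (for α = 0.001, two-sided)
z_β = 1.341 (for power = 0.91)
d = 0.88

n = 2 · ((3.291 + 1.341) / 0.88)²
n = 2 · (5.264)²
n ≈ 55.42
Round up to the next whole number: n = 56 per group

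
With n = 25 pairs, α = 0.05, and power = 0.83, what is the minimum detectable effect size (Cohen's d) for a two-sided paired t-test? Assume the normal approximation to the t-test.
d ≈ 0.58

Minimum detectable effect (paired t-test, normal approximation):
d = (z_{α/2} + z_β) / √n
d = (1.960 + 0.954) / √25
d = 2.914 / 5.000
d ≈ 0.58

By Cohen's convention (0.2 small / 0.5 medium / 0.8 large): medium effect.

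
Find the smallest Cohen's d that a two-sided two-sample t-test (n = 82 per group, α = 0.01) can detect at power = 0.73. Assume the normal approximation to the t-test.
d ≈ 0.50

Minimum detectable effect (two-sample t-test, normal approximation):
d = (z_{α/2} + z_β) / √(n/2)
d = (2.576 + 0.613) / √(82/2)
d = 3.189 / 6.403
d ≈ 0.50

By Cohen's convention (0.2 small / 0.5 medium / 0.8 large): medium effect.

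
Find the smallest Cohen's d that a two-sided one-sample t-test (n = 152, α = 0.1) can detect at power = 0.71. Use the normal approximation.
d ≈ 0.18

Minimum detectable effect (one-sample t-test, normal approximation):
d = (z_{α/2} + z_β) / √n
d = (1.645 + 0.553) / √152
d = 2.198 / 12.329
d ≈ 0.18

By Cohen's convention (0.2 small / 0.5 medium / 0.8 large): very small effect.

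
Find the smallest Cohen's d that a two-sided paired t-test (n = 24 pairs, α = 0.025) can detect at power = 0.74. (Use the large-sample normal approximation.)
d ≈ 0.59

Minimum detectable effect (paired t-test, normal approximation):
d = (z_{α/2} + z_β) / √n
d = (2.241 + 0.643) / √24
d = 2.885 / 4.899
d ≈ 0.59

By Cohen's convention (0.2 small / 0.5 medium / 0.8 large): medium effect.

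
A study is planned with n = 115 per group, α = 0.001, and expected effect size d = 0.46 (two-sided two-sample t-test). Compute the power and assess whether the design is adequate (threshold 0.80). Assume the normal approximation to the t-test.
Power ≈ 0.58; the study is underpowered (power < 0.80)

Power calculation (two-sample t-test, normal approximation):
z_β = d · √(n/2) - z_{α/2}
z_β = 0.46 · √(115/2) - 3.291
z_β = 0.46 · 7.583 - 3.291
z_β = 0.198

Power = Φ(z_β) = Φ(0.198) ≈ 0.578

Effect size d = 0.46 is small by Cohen's convention (0.2/0.5/0.8).

Threshold: power ≥ 0.80 is conventionally adequate.
Power ≈ 0.58 → the study is underpowered (power < 0.80).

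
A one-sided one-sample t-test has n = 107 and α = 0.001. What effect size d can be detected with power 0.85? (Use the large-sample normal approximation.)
d ≈ 0.40

Minimum detectable effect (one-sample t-test, normal approximation):
d = (z_α + z_β) / √n
d = (3.090 + 1.036) / √107
d = 4.127 / 10.344
d ≈ 0.40

By Cohen's convention (0.2 small / 0.5 medium / 0.8 large): small effect.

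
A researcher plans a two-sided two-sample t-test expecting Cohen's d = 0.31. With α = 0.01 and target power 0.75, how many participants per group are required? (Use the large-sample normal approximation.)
n = 220 per group

Sample size formula (two-sample t-test, normal approximation):
n = 2 · ((z_{α/2} + z_β) / d)²

z_{α/2} = 2.576 (for α = 0.01, two-sided)
z_β = 0.674 (for power = 0.75)
d = 0.31

n = 2 · ((2.576 + 0.674) / 0.31)²
n = 2 · (10.484)²
n ≈ 219.83
Round up to the next whole number: n = 220 per group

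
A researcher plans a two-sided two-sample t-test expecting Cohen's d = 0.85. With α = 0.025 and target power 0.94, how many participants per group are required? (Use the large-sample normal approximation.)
n = 40 per group

Sample size formula (two-sample t-test, normal approximation):
n = 2 · ((z_{α/2} + z_β) / d)²

z_{α/2} = 2.241 (for α = 0.025, two-sided)
z_β = 1.555 (for power = 0.94)
d = 0.85

n = 2 · ((2.241 + 1.555) / 0.85)²
n = 2 · (4.466)²
n ≈ 39.89
Round up to the next whole number: n = 40 per group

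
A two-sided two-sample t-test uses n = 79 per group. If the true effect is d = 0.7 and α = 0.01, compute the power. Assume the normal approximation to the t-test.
Power ≈ 0.97

Power calculation (two-sample t-test, normal approximation):
z_β = d · √(n/2) - z_{α/2}
z_β = 0.7 · √(79/2) - 2.576
z_β = 0.7 · 6.285 - 2.576
z_β = 1.824

Power = Φ(z_β) = Φ(1.824) ≈ 0.966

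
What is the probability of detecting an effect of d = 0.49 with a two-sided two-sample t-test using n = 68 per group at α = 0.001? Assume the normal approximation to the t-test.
Power ≈ 0.33

Power calculation (two-sample t-test, normal approximation):
z_β = d · √(n/2) - z_{α/2}
z_β = 0.49 · √(68/2) - 3.291
z_β = 0.49 · 5.831 - 3.291
z_β = -0.433

Power = Φ(z_β) = Φ(-0.433) ≈ 0.332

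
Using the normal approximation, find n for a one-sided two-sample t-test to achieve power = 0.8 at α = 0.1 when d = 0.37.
n = 66 per group

Sample size formula (two-sample t-test, normal approximation):
n = 2 · ((z_α + z_β) / d)²

z_α = 1.282 (for α = 0.1, one-sided)
z_β = 0.842 (for power = 0.8)
d = 0.37

n = 2 · ((1.282 + 0.842) / 0.37)²
n = 2 · (5.741)²
n ≈ 65.92
Round up to the next whole number: n = 66 per group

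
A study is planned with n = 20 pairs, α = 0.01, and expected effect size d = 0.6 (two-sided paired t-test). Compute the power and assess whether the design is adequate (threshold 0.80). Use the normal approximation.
Power ≈ 0.54; the study is underpowered (power < 0.80)

Power calculation (paired t-test, normal approximation):
z_β = d · √n - z_{α/2}
z_β = 0.6 · √20 - 2.576
z_β = 0.6 · 4.472 - 2.576
z_β = 0.107

Power = Φ(z_β) = Φ(0.107) ≈ 0.543

Effect size d = 0.6 is medium by Cohen's convention (0.2/0.5/0.8).

Threshold: power ≥ 0.80 is conventionally adequate.
Power ≈ 0.54 → the study is underpowered (power < 0.80).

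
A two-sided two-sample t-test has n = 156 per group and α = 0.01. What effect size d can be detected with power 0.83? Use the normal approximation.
d ≈ 0.40

Minimum detectable effect (two-sample t-test, normal approximation):
d = (z_{α/2} + z_β) / √(n/2)
d = (2.576 + 0.954) / √(156/2)
d = 3.530 / 8.832
d ≈ 0.40

By Cohen's convention (0.2 small / 0.5 medium / 0.8 large): small effect.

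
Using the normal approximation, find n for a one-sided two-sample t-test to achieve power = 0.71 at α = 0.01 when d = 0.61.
n = 45 per group

Sample size formula (two-sample t-test, normal approximation):
n = 2 · ((z_α + z_β) / d)²

z_α = 2.326 (for α = 0.01, one-sided)
z_β = 0.553 (for power = 0.71)
d = 0.61

n = 2 · ((2.326 + 0.553) / 0.61)²
n = 2 · (4.720)²
n ≈ 44.56
Round up to the next whole number: n = 45 per group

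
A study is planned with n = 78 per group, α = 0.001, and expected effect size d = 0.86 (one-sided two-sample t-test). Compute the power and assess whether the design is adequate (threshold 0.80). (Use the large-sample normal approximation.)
Power ≈ 0.99; the study is adequately powered (power ≥ 0.80)

Power calculation (two-sample t-test, normal approximation):
z_β = d · √(n/2) - z_α
z_β = 0.86 · √(78/2) - 3.090
z_β = 0.86 · 6.245 - 3.090
z_β = 2.280

Power = Φ(z_β) = Φ(2.280) ≈ 0.989

Effect size d = 0.86 is large by Cohen's convention (0.2/0.5/0.8).

Threshold: power ≥ 0.80 is conventionally adequate.
Power ≈ 0.99 → the study is adequately powered (power ≥ 0.80).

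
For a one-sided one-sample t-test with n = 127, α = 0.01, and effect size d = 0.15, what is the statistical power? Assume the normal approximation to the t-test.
Power ≈ 0.26

Power calculation (one-sample t-test, normal approximation):
z_β = d · √n - z_α
z_β = 0.15 · √127 - 2.326
z_β = 0.15 · 11.269 - 2.326
z_β = -0.636

Power = Φ(z_β) = Φ(-0.636) ≈ 0.262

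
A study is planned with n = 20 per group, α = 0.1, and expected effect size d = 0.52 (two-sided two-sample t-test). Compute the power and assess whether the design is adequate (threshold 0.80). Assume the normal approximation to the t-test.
Power ≈ 0.50; the study is underpowered (power < 0.80)

Power calculation (two-sample t-test, normal approximation):
z_β = d · √(n/2) - z_{α/2}
z_β = 0.52 · √(20/2) - 1.645
z_β = 0.52 · 3.162 - 1.645
z_β = -0.000

Power = Φ(z_β) = Φ(-0.000) ≈ 0.500

Effect size d = 0.52 is medium by Cohen's convention (0.2/0.5/0.8).

Threshold: power ≥ 0.80 is conventionally adequate.
Power ≈ 0.50 → the study is underpowered (power < 0.80).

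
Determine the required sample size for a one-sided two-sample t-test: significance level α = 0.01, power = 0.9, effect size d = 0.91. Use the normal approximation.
n = 32 per group

Sample size formula (two-sample t-test, normal approximation):
n = 2 · ((z_α + z_β) / d)²

z_α = 2.326 (for α = 0.01, one-sided)
z_β = 1.282 (for power = 0.9)
d = 0.91

n = 2 · ((2.326 + 1.282) / 0.91)²
n = 2 · (3.965)²
n ≈ 31.44
Round up to the next whole number: n = 32 per group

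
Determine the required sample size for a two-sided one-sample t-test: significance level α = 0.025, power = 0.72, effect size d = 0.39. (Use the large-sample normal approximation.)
n = 53

Sample size formula (one-sample t-test, normal approximation):
n = ((z_{α/2} + z_β) / d)²

z_{α/2} = 2.241 (for α = 0.025, two-sided)
z_β = 0.583 (for power = 0.72)
d = 0.39

n = ((2.241 + 0.583) / 0.39)²
n = (7.241)²
n ≈ 52.43
Round up to the next whole number: n = 53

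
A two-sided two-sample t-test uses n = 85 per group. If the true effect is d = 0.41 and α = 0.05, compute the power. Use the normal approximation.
Power ≈ 0.76

Power calculation (two-sample t-test, normal approximation):
z_β = d · √(n/2) - z_{α/2}
z_β = 0.41 · √(85/2) - 1.960
z_β = 0.41 · 6.519 - 1.960
z_β = 0.713

Power = Φ(z_β) = Φ(0.713) ≈ 0.762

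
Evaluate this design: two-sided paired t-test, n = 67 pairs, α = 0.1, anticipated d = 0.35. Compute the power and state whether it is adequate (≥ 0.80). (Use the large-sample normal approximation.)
Power ≈ 0.89; the study is adequately powered (power ≥ 0.80)

Power calculation (paired t-test, normal approximation):
z_β = d · √n - z_{α/2}
z_β = 0.35 · √67 - 1.645
z_β = 0.35 · 8.185 - 1.645
z_β = 1.220

Power = Φ(z_β) = Φ(1.220) ≈ 0.889

Effect size d = 0.35 is small by Cohen's convention (0.2/0.5/0.8).

Threshold: power ≥ 0.80 is conventionally adequate.
Power ≈ 0.89 → the study is adequately powered (power ≥ 0.80).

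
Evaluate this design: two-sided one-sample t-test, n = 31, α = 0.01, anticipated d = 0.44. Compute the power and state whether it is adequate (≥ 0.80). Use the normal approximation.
Power ≈ 0.45; the study is underpowered (power < 0.80)

Power calculation (one-sample t-test, normal approximation):
z_β = d · √n - z_{α/2}
z_β = 0.44 · √31 - 2.576
z_β = 0.44 · 5.568 - 2.576
z_β = -0.126

Power = Φ(z_β) = Φ(-0.126) ≈ 0.450

Effect size d = 0.44 is small by Cohen's convention (0.2/0.5/0.8).

Threshold: power ≥ 0.80 is conventionally adequate.
Power ≈ 0.45 → the study is underpowered (power < 0.80).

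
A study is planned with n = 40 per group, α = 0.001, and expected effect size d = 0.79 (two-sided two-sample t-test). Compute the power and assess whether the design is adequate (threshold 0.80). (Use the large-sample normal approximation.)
Power ≈ 0.60; the study is underpowered (power < 0.80)

Power calculation (two-sample t-test, normal approximation):
z_β = d · √(n/2) - z_{α/2}
z_β = 0.79 · √(40/2) - 3.291
z_β = 0.79 · 4.472 - 3.291
z_β = 0.242

Power = Φ(z_β) = Φ(0.242) ≈ 0.596

Effect size d = 0.79 is medium by Cohen's convention (0.2/0.5/0.8).

Threshold: power ≥ 0.80 is conventionally adequate.
Power ≈ 0.60 → the study is underpowered (power < 0.80).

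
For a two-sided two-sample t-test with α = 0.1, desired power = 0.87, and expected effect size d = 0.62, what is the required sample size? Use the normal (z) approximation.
n = 40 per group

Sample size formula (two-sample t-test, normal approximation):
n = 2 · ((z_{α/2} + z_β) / d)²

z_{α/2} = 1.645 (for α = 0.1, two-sided)
z_β = 1.126 (for power = 0.87)
d = 0.62

n = 2 · ((1.645 + 1.126) / 0.62)²
n = 2 · (4.469)²
n ≈ 39.94
Round up to the next whole number: n = 40 per group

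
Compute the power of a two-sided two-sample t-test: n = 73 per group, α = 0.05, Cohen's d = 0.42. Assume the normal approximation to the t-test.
Power ≈ 0.72

Power calculation (two-sample t-test, normal approximation):
z_β = d · √(n/2) - z_{α/2}
z_β = 0.42 · √(73/2) - 1.960
z_β = 0.42 · 6.042 - 1.960
z_β = 0.577

Power = Φ(z_β) = Φ(0.577) ≈ 0.718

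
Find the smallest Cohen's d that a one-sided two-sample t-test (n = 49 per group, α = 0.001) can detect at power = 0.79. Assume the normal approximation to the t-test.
d ≈ 0.79

Minimum detectable effect (two-sample t-test, normal approximation):
d = (z_α + z_β) / √(n/2)
d = (3.090 + 0.806) / √(49/2)
d = 3.897 / 4.950
d ≈ 0.79

By Cohen's convention (0.2 small / 0.5 medium / 0.8 large): medium effect.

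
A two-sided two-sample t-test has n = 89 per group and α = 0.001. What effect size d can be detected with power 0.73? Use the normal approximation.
d ≈ 0.59

Minimum detectable effect (two-sample t-test, normal approximation):
d = (z_{α/2} + z_β) / √(n/2)
d = (3.291 + 0.613) / √(89/2)
d = 3.903 / 6.671
d ≈ 0.59

By Cohen's convention (0.2 small / 0.5 medium / 0.8 large): medium effect.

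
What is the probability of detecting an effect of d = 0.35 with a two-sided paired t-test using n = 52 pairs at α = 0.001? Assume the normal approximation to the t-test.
Power ≈ 0.22

Power calculation (paired t-test, normal approximation):
z_β = d · √n - z_{α/2}
z_β = 0.35 · √52 - 3.291
z_β = 0.35 · 7.211 - 3.291
z_β = -0.767

Power = Φ(z_β) = Φ(-0.767) ≈ 0.222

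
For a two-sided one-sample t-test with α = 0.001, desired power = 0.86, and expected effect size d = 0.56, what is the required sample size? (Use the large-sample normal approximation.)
n = 61

Sample size formula (one-sample t-test, normal approximation):
n = ((z_{α/2} + z_β) / d)²

z_{α/2} = 3.291 (for α = 0.001, two-sided)
z_β = 1.080 (for power = 0.86)
d = 0.56

n = ((3.291 + 1.080) / 0.56)²
n = (7.805)²
n ≈ 60.92
Round up to the next whole number: n = 61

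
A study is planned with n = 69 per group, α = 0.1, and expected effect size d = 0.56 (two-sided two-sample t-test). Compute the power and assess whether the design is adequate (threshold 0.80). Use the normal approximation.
Power ≈ 0.95; the study is adequately powered (power ≥ 0.80)

Power calculation (two-sample t-test, normal approximation):
z_β = d · √(n/2) - z_{α/2}
z_β = 0.56 · √(69/2) - 1.645
z_β = 0.56 · 5.874 - 1.645
z_β = 1.644

Power = Φ(z_β) = Φ(1.644) ≈ 0.950

Effect size d = 0.56 is medium by Cohen's convention (0.2/0.5/0.8).

Threshold: power ≥ 0.80 is conventionally adequate.
Power ≈ 0.95 → the study is adequately powered (power ≥ 0.80).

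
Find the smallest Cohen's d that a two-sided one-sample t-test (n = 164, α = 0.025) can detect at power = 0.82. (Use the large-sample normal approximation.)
d ≈ 0.25

Minimum detectable effect (one-sample t-test, normal approximation):
d = (z_{α/2} + z_β) / √n
d = (2.241 + 0.915) / √164
d = 3.157 / 12.806
d ≈ 0.25

By Cohen's convention (0.2 small / 0.5 medium / 0.8 large): small effect.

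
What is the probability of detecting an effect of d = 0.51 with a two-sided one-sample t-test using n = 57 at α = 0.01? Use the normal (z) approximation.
Power ≈ 0.90

Power calculation (one-sample t-test, normal approximation):
z_β = d · √n - z_{α/2}
z_β = 0.51 · √57 - 2.576
z_β = 0.51 · 7.550 - 2.576
z_β = 1.275

Power = Φ(z_β) = Φ(1.275) ≈ 0.899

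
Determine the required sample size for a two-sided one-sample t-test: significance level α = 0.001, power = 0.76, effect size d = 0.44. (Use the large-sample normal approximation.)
n = 83

Sample size formula (one-sample t-test, normal approximation):
n = ((z_{α/2} + z_β) / d)²

z_{α/2} = 3.291 (for α = 0.001, two-sided)
z_β = 0.706 (for power = 0.76)
d = 0.44

n = ((3.291 + 0.706) / 0.44)²
n = (9.084)²
n ≈ 82.52
Round up to the next whole number: n = 83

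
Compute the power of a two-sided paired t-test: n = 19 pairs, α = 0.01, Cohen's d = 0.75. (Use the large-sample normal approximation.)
Power ≈ 0.76

Power calculation (paired t-test, normal approximation):
z_β = d · √n - z_{α/2}
z_β = 0.75 · √19 - 2.576
z_β = 0.75 · 4.359 - 2.576
z_β = 0.693

Power = Φ(z_β) = Φ(0.693) ≈ 0.756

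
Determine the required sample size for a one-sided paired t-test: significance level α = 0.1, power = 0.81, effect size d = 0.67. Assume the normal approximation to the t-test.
n = 11 pairs

Sample size formula (paired t-test, normal approximation):
n = ((z_α + z_β) / d)²

z_α = 1.282 (for α = 0.1, one-sided)
z_β = 0.878 (for power = 0.81)
d = 0.67

n = ((1.282 + 0.878) / 0.67)²
n = (3.224)²
n ≈ 10.39
Round up to the next whole number: n = 11 pairs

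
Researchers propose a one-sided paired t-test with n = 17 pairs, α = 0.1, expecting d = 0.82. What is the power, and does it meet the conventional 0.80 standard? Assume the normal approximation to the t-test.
Power ≈ 0.98; the study is adequately powered (power ≥ 0.80)

Power calculation (paired t-test, normal approximation):
z_β = d · √n - z_α
z_β = 0.82 · √17 - 1.282
z_β = 0.82 · 4.123 - 1.282
z_β = 2.099

Power = Φ(z_β) = Φ(2.099) ≈ 0.982

Effect size d = 0.82 is large by Cohen's convention (0.2/0.5/0.8).

Threshold: power ≥ 0.80 is conventionally adequate.
Power ≈ 0.98 → the study is adequately powered (power ≥ 0.80).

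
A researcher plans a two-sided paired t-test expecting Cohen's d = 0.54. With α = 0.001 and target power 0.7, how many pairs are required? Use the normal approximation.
n = 50 pairs

Sample size formula (paired t-test, normal approximation):
n = ((z_{α/2} + z_β) / d)²

z_{α/2} = 3.291 (for α = 0.001, two-sided)
z_β = 0.524 (for power = 0.7)
d = 0.54

n = ((3.291 + 0.524) / 0.54)²
n = (7.065)²
n ≈ 49.91
Round up to the next whole number: n = 50 pairs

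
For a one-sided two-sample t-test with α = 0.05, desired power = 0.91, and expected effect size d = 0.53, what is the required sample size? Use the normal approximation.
n = 64 per group

Sample size formula (two-sample t-test, normal approximation):
n = 2 · ((z_α + z_β) / d)²

z_α = 1.645 (for α = 0.05, one-sided)
z_β = 1.341 (for power = 0.91)
d = 0.53

n = 2 · ((1.645 + 1.341) / 0.53)²
n = 2 · (5.634)²
n ≈ 63.48
Round up to the next whole number: n = 64 per group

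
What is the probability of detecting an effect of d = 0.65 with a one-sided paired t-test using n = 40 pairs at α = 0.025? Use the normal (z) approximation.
Power ≈ 0.98

Power calculation (paired t-test, normal approximation):
z_β = d · √n - z_α
z_β = 0.65 · √40 - 1.960
z_β = 0.65 · 6.325 - 1.960
z_β = 2.151

Power = Φ(z_β) = Φ(2.151) ≈ 0.984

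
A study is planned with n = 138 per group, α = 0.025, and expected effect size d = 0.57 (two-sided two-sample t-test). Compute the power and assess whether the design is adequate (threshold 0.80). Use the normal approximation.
Power ≈ 0.99; the study is adequately powered (power ≥ 0.80)

Power calculation (two-sample t-test, normal approximation):
z_β = d · √(n/2) - z_{α/2}
z_β = 0.57 · √(138/2) - 2.241
z_β = 0.57 · 8.307 - 2.241
z_β = 2.493

Power = Φ(z_β) = Φ(2.493) ≈ 0.994

Effect size d = 0.57 is medium by Cohen's convention (0.2/0.5/0.8).

Threshold: power ≥ 0.80 is conventionally adequate.
Power ≈ 0.99 → the study is adequately powered (power ≥ 0.80).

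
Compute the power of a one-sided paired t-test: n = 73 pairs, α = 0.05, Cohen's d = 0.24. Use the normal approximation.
Power ≈ 0.66

Power calculation (paired t-test, normal approximation):
z_β = d · √n - z_α
z_β = 0.24 · √73 - 1.645
z_β = 0.24 · 8.544 - 1.645
z_β = 0.406

Power = Φ(z_β) = Φ(0.406) ≈ 0.658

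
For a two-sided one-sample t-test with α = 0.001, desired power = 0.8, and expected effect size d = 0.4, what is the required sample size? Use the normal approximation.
n = 107

Sample size formula (one-sample t-test, normal approximation):
n = ((z_{α/2} + z_β) / d)²

z_{α/2} = 3.291 (for α = 0.001, two-sided)
z_β = 0.842 (for power = 0.8)
d = 0.4

n = ((3.291 + 0.842) / 0.4)²
n = (10.333)²
n ≈ 106.77
Round up to the next whole number: n = 107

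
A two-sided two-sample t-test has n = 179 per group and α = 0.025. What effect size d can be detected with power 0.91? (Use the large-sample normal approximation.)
d ≈ 0.38

Minimum detectable effect (two-sample t-test, normal approximation):
d = (z_{α/2} + z_β) / √(n/2)
d = (2.241 + 1.341) / √(179/2)
d = 3.582 / 9.460
d ≈ 0.38

By Cohen's convention (0.2 small / 0.5 medium / 0.8 large): small effect.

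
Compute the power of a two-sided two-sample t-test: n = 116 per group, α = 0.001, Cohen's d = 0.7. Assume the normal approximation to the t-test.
Power ≈ 0.98

Power calculation (two-sample t-test, normal approximation):
z_β = d · √(n/2) - z_{α/2}
z_β = 0.7 · √(116/2) - 3.291
z_β = 0.7 · 7.616 - 3.291
z_β = 2.041

Power = Φ(z_β) = Φ(2.041) ≈ 0.979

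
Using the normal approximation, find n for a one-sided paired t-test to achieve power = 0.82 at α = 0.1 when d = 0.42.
n = 28 pairs

Sample size formula (paired t-test, normal approximation):
n = ((z_α + z_β) / d)²

z_α = 1.282 (for α = 0.1, one-sided)
z_β = 0.915 (for power = 0.82)
d = 0.42

n = ((1.282 + 0.915) / 0.42)²
n = (5.231)²
n ≈ 27.36
Round up to the next whole number: n = 28 pairs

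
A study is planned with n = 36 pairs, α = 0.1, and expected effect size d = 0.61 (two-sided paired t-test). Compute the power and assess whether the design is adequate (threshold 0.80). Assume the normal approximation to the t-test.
Power ≈ 0.98; the study is adequately powered (power ≥ 0.80)

Power calculation (paired t-test, normal approximation):
z_β = d · √n - z_{α/2}
z_β = 0.61 · √36 - 1.645
z_β = 0.61 · 6.000 - 1.645
z_β = 2.015

Power = Φ(z_β) = Φ(2.015) ≈ 0.978

Effect size d = 0.61 is medium by Cohen's convention (0.2/0.5/0.8).

Threshold: power ≥ 0.80 is conventionally adequate.
Power ≈ 0.98 → the study is adequately powered (power ≥ 0.80).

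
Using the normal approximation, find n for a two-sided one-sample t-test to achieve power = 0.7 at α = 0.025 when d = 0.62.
n = 20

Sample size formula (one-sample t-test, normal approximation):
n = ((z_{α/2} + z_β) / d)²

z_{α/2} = 2.241 (for α = 0.025, two-sided)
z_β = 0.524 (for power = 0.7)
d = 0.62

n = ((2.241 + 0.524) / 0.62)²
n = (4.460)²
n ≈ 19.89
Round up to the next whole number: n = 20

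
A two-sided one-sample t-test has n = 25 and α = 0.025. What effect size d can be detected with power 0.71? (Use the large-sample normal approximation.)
d ≈ 0.56

Minimum detectable effect (one-sample t-test, normal approximation):
d = (z_{α/2} + z_β) / √n
d = (2.241 + 0.553) / √25
d = 2.795 / 5.000
d ≈ 0.56

By Cohen's convention (0.2 small / 0.5 medium / 0.8 large): medium effect.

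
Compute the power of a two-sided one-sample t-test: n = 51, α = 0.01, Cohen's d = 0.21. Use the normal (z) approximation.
Power ≈ 0.14

Power calculation (one-sample t-test, normal approximation):
z_β = d · √n - z_{α/2}
z_β = 0.21 · √51 - 2.576
z_β = 0.21 · 7.141 - 2.576
z_β = -1.076

Power = Φ(z_β) = Φ(-1.076) ≈ 0.141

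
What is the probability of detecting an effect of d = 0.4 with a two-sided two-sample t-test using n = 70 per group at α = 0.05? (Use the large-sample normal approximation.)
Power ≈ 0.66

Power calculation (two-sample t-test, normal approximation):
z_β = d · √(n/2) - z_{α/2}
z_β = 0.4 · √(70/2) - 1.960
z_β = 0.4 · 5.916 - 1.960
z_β = 0.406

Power = Φ(z_β) = Φ(0.406) ≈ 0.658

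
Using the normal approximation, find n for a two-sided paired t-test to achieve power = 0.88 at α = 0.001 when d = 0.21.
n = 453 pairs

Sample size formula (paired t-test, normal approximation):
n = ((z_{α/2} + z_β) / d)²

z_{α/2} = 3.291 (for α = 0.001, two-sided)
z_β = 1.175 (for power = 0.88)
d = 0.21

n = ((3.291 + 1.175) / 0.21)²
n = (21.267)²
n ≈ 452.29
Round up to the next whole number: n = 453 pairs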